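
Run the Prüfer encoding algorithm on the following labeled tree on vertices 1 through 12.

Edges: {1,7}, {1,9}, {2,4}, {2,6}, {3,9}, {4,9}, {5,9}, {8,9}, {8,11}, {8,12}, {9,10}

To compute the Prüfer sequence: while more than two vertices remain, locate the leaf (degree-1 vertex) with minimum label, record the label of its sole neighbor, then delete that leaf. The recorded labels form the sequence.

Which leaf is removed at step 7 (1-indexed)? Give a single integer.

Answer: 1

Derivation:
Step 1: current leaves = {3,5,6,7,10,11,12}. Remove leaf 3 (neighbor: 9).
Step 2: current leaves = {5,6,7,10,11,12}. Remove leaf 5 (neighbor: 9).
Step 3: current leaves = {6,7,10,11,12}. Remove leaf 6 (neighbor: 2).
Step 4: current leaves = {2,7,10,11,12}. Remove leaf 2 (neighbor: 4).
Step 5: current leaves = {4,7,10,11,12}. Remove leaf 4 (neighbor: 9).
Step 6: current leaves = {7,10,11,12}. Remove leaf 7 (neighbor: 1).
Step 7: current leaves = {1,10,11,12}. Remove leaf 1 (neighbor: 9).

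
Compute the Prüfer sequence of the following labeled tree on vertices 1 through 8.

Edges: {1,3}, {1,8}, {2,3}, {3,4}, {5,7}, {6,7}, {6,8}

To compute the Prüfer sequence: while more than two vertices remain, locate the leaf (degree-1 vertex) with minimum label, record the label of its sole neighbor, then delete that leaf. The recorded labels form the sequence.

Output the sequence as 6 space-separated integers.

Step 1: leaves = {2,4,5}. Remove smallest leaf 2, emit neighbor 3.
Step 2: leaves = {4,5}. Remove smallest leaf 4, emit neighbor 3.
Step 3: leaves = {3,5}. Remove smallest leaf 3, emit neighbor 1.
Step 4: leaves = {1,5}. Remove smallest leaf 1, emit neighbor 8.
Step 5: leaves = {5,8}. Remove smallest leaf 5, emit neighbor 7.
Step 6: leaves = {7,8}. Remove smallest leaf 7, emit neighbor 6.
Done: 2 vertices remain (6, 8). Sequence = [3 3 1 8 7 6]

Answer: 3 3 1 8 7 6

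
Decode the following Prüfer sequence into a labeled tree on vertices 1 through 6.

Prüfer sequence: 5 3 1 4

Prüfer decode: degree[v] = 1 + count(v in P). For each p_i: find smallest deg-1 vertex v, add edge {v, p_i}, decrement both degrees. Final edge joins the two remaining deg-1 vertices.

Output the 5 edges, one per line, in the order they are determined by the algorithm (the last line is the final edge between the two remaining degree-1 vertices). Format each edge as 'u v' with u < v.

Answer: 2 5
3 5
1 3
1 4
4 6

Derivation:
Initial degrees: {1:2, 2:1, 3:2, 4:2, 5:2, 6:1}
Step 1: smallest deg-1 vertex = 2, p_1 = 5. Add edge {2,5}. Now deg[2]=0, deg[5]=1.
Step 2: smallest deg-1 vertex = 5, p_2 = 3. Add edge {3,5}. Now deg[5]=0, deg[3]=1.
Step 3: smallest deg-1 vertex = 3, p_3 = 1. Add edge {1,3}. Now deg[3]=0, deg[1]=1.
Step 4: smallest deg-1 vertex = 1, p_4 = 4. Add edge {1,4}. Now deg[1]=0, deg[4]=1.
Final: two remaining deg-1 vertices are 4, 6. Add edge {4,6}.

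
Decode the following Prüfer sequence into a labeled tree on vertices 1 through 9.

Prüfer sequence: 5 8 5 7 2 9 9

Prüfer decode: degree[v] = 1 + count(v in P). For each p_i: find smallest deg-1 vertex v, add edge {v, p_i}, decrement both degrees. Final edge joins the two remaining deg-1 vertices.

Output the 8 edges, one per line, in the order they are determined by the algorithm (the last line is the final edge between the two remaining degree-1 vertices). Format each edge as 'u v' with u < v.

Answer: 1 5
3 8
4 5
5 7
2 6
2 9
7 9
8 9

Derivation:
Initial degrees: {1:1, 2:2, 3:1, 4:1, 5:3, 6:1, 7:2, 8:2, 9:3}
Step 1: smallest deg-1 vertex = 1, p_1 = 5. Add edge {1,5}. Now deg[1]=0, deg[5]=2.
Step 2: smallest deg-1 vertex = 3, p_2 = 8. Add edge {3,8}. Now deg[3]=0, deg[8]=1.
Step 3: smallest deg-1 vertex = 4, p_3 = 5. Add edge {4,5}. Now deg[4]=0, deg[5]=1.
Step 4: smallest deg-1 vertex = 5, p_4 = 7. Add edge {5,7}. Now deg[5]=0, deg[7]=1.
Step 5: smallest deg-1 vertex = 6, p_5 = 2. Add edge {2,6}. Now deg[6]=0, deg[2]=1.
Step 6: smallest deg-1 vertex = 2, p_6 = 9. Add edge {2,9}. Now deg[2]=0, deg[9]=2.
Step 7: smallest deg-1 vertex = 7, p_7 = 9. Add edge {7,9}. Now deg[7]=0, deg[9]=1.
Final: two remaining deg-1 vertices are 8, 9. Add edge {8,9}.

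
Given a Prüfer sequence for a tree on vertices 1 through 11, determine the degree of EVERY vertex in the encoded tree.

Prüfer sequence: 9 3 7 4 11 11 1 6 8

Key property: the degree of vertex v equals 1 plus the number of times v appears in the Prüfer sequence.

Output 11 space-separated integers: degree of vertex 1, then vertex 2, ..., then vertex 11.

p_1 = 9: count[9] becomes 1
p_2 = 3: count[3] becomes 1
p_3 = 7: count[7] becomes 1
p_4 = 4: count[4] becomes 1
p_5 = 11: count[11] becomes 1
p_6 = 11: count[11] becomes 2
p_7 = 1: count[1] becomes 1
p_8 = 6: count[6] becomes 1
p_9 = 8: count[8] becomes 1
Degrees (1 + count): deg[1]=1+1=2, deg[2]=1+0=1, deg[3]=1+1=2, deg[4]=1+1=2, deg[5]=1+0=1, deg[6]=1+1=2, deg[7]=1+1=2, deg[8]=1+1=2, deg[9]=1+1=2, deg[10]=1+0=1, deg[11]=1+2=3

Answer: 2 1 2 2 1 2 2 2 2 1 3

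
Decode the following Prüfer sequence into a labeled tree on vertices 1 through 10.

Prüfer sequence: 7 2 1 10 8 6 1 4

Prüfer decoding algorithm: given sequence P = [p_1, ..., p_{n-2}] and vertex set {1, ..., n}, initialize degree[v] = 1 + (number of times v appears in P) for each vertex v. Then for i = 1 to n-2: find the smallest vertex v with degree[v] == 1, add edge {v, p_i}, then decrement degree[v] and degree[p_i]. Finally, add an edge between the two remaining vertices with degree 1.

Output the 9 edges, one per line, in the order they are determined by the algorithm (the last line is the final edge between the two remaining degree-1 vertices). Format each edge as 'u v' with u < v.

Answer: 3 7
2 5
1 2
7 10
8 9
6 8
1 6
1 4
4 10

Derivation:
Initial degrees: {1:3, 2:2, 3:1, 4:2, 5:1, 6:2, 7:2, 8:2, 9:1, 10:2}
Step 1: smallest deg-1 vertex = 3, p_1 = 7. Add edge {3,7}. Now deg[3]=0, deg[7]=1.
Step 2: smallest deg-1 vertex = 5, p_2 = 2. Add edge {2,5}. Now deg[5]=0, deg[2]=1.
Step 3: smallest deg-1 vertex = 2, p_3 = 1. Add edge {1,2}. Now deg[2]=0, deg[1]=2.
Step 4: smallest deg-1 vertex = 7, p_4 = 10. Add edge {7,10}. Now deg[7]=0, deg[10]=1.
Step 5: smallest deg-1 vertex = 9, p_5 = 8. Add edge {8,9}. Now deg[9]=0, deg[8]=1.
Step 6: smallest deg-1 vertex = 8, p_6 = 6. Add edge {6,8}. Now deg[8]=0, deg[6]=1.
Step 7: smallest deg-1 vertex = 6, p_7 = 1. Add edge {1,6}. Now deg[6]=0, deg[1]=1.
Step 8: smallest deg-1 vertex = 1, p_8 = 4. Add edge {1,4}. Now deg[1]=0, deg[4]=1.
Final: two remaining deg-1 vertices are 4, 10. Add edge {4,10}.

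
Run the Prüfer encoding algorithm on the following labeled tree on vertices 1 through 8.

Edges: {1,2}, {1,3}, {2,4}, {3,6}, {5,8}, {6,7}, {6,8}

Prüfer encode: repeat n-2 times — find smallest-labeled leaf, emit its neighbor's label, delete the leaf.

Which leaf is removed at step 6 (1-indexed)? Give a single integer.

Step 1: current leaves = {4,5,7}. Remove leaf 4 (neighbor: 2).
Step 2: current leaves = {2,5,7}. Remove leaf 2 (neighbor: 1).
Step 3: current leaves = {1,5,7}. Remove leaf 1 (neighbor: 3).
Step 4: current leaves = {3,5,7}. Remove leaf 3 (neighbor: 6).
Step 5: current leaves = {5,7}. Remove leaf 5 (neighbor: 8).
Step 6: current leaves = {7,8}. Remove leaf 7 (neighbor: 6).

Answer: 7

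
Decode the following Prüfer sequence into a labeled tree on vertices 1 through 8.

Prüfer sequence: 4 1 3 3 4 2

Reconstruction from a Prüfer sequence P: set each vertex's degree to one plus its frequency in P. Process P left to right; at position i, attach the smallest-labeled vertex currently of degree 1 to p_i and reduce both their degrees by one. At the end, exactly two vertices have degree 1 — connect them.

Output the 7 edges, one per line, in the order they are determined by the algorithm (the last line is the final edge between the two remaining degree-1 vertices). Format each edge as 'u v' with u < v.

Answer: 4 5
1 6
1 3
3 7
3 4
2 4
2 8

Derivation:
Initial degrees: {1:2, 2:2, 3:3, 4:3, 5:1, 6:1, 7:1, 8:1}
Step 1: smallest deg-1 vertex = 5, p_1 = 4. Add edge {4,5}. Now deg[5]=0, deg[4]=2.
Step 2: smallest deg-1 vertex = 6, p_2 = 1. Add edge {1,6}. Now deg[6]=0, deg[1]=1.
Step 3: smallest deg-1 vertex = 1, p_3 = 3. Add edge {1,3}. Now deg[1]=0, deg[3]=2.
Step 4: smallest deg-1 vertex = 7, p_4 = 3. Add edge {3,7}. Now deg[7]=0, deg[3]=1.
Step 5: smallest deg-1 vertex = 3, p_5 = 4. Add edge {3,4}. Now deg[3]=0, deg[4]=1.
Step 6: smallest deg-1 vertex = 4, p_6 = 2. Add edge {2,4}. Now deg[4]=0, deg[2]=1.
Final: two remaining deg-1 vertices are 2, 8. Add edge {2,8}.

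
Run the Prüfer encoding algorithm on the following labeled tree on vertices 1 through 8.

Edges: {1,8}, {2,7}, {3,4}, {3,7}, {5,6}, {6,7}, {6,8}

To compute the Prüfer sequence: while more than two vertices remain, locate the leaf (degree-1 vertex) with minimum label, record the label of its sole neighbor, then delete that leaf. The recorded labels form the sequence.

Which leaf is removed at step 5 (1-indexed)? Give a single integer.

Step 1: current leaves = {1,2,4,5}. Remove leaf 1 (neighbor: 8).
Step 2: current leaves = {2,4,5,8}. Remove leaf 2 (neighbor: 7).
Step 3: current leaves = {4,5,8}. Remove leaf 4 (neighbor: 3).
Step 4: current leaves = {3,5,8}. Remove leaf 3 (neighbor: 7).
Step 5: current leaves = {5,7,8}. Remove leaf 5 (neighbor: 6).

Answer: 5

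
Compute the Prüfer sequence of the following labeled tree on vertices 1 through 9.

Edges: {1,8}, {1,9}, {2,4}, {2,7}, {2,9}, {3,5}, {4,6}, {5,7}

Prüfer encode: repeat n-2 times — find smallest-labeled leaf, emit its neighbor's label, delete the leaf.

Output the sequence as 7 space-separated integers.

Step 1: leaves = {3,6,8}. Remove smallest leaf 3, emit neighbor 5.
Step 2: leaves = {5,6,8}. Remove smallest leaf 5, emit neighbor 7.
Step 3: leaves = {6,7,8}. Remove smallest leaf 6, emit neighbor 4.
Step 4: leaves = {4,7,8}. Remove smallest leaf 4, emit neighbor 2.
Step 5: leaves = {7,8}. Remove smallest leaf 7, emit neighbor 2.
Step 6: leaves = {2,8}. Remove smallest leaf 2, emit neighbor 9.
Step 7: leaves = {8,9}. Remove smallest leaf 8, emit neighbor 1.
Done: 2 vertices remain (1, 9). Sequence = [5 7 4 2 2 9 1]

Answer: 5 7 4 2 2 9 1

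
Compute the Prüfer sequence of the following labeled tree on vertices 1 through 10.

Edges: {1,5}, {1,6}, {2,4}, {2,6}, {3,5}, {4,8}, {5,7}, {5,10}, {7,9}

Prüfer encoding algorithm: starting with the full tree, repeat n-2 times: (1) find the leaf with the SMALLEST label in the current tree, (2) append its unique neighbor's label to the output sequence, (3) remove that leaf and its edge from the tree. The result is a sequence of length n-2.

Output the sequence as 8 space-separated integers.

Answer: 5 4 2 6 1 5 7 5

Derivation:
Step 1: leaves = {3,8,9,10}. Remove smallest leaf 3, emit neighbor 5.
Step 2: leaves = {8,9,10}. Remove smallest leaf 8, emit neighbor 4.
Step 3: leaves = {4,9,10}. Remove smallest leaf 4, emit neighbor 2.
Step 4: leaves = {2,9,10}. Remove smallest leaf 2, emit neighbor 6.
Step 5: leaves = {6,9,10}. Remove smallest leaf 6, emit neighbor 1.
Step 6: leaves = {1,9,10}. Remove smallest leaf 1, emit neighbor 5.
Step 7: leaves = {9,10}. Remove smallest leaf 9, emit neighbor 7.
Step 8: leaves = {7,10}. Remove smallest leaf 7, emit neighbor 5.
Done: 2 vertices remain (5, 10). Sequence = [5 4 2 6 1 5 7 5]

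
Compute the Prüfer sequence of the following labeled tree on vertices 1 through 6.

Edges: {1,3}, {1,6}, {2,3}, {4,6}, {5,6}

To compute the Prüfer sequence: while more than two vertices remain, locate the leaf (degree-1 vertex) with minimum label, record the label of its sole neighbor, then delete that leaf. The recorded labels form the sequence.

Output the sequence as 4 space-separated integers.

Step 1: leaves = {2,4,5}. Remove smallest leaf 2, emit neighbor 3.
Step 2: leaves = {3,4,5}. Remove smallest leaf 3, emit neighbor 1.
Step 3: leaves = {1,4,5}. Remove smallest leaf 1, emit neighbor 6.
Step 4: leaves = {4,5}. Remove smallest leaf 4, emit neighbor 6.
Done: 2 vertices remain (5, 6). Sequence = [3 1 6 6]

Answer: 3 1 6 6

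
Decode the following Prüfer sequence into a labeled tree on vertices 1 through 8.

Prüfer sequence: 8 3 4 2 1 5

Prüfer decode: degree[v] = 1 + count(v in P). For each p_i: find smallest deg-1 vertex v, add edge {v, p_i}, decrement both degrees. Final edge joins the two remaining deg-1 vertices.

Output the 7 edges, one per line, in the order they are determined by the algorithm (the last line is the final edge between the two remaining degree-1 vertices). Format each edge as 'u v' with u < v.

Answer: 6 8
3 7
3 4
2 4
1 2
1 5
5 8

Derivation:
Initial degrees: {1:2, 2:2, 3:2, 4:2, 5:2, 6:1, 7:1, 8:2}
Step 1: smallest deg-1 vertex = 6, p_1 = 8. Add edge {6,8}. Now deg[6]=0, deg[8]=1.
Step 2: smallest deg-1 vertex = 7, p_2 = 3. Add edge {3,7}. Now deg[7]=0, deg[3]=1.
Step 3: smallest deg-1 vertex = 3, p_3 = 4. Add edge {3,4}. Now deg[3]=0, deg[4]=1.
Step 4: smallest deg-1 vertex = 4, p_4 = 2. Add edge {2,4}. Now deg[4]=0, deg[2]=1.
Step 5: smallest deg-1 vertex = 2, p_5 = 1. Add edge {1,2}. Now deg[2]=0, deg[1]=1.
Step 6: smallest deg-1 vertex = 1, p_6 = 5. Add edge {1,5}. Now deg[1]=0, deg[5]=1.
Final: two remaining deg-1 vertices are 5, 8. Add edge {5,8}.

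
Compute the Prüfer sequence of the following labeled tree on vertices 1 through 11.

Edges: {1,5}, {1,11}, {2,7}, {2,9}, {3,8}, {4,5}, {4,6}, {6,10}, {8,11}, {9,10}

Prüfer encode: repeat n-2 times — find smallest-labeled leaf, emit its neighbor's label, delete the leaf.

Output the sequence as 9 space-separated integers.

Step 1: leaves = {3,7}. Remove smallest leaf 3, emit neighbor 8.
Step 2: leaves = {7,8}. Remove smallest leaf 7, emit neighbor 2.
Step 3: leaves = {2,8}. Remove smallest leaf 2, emit neighbor 9.
Step 4: leaves = {8,9}. Remove smallest leaf 8, emit neighbor 11.
Step 5: leaves = {9,11}. Remove smallest leaf 9, emit neighbor 10.
Step 6: leaves = {10,11}. Remove smallest leaf 10, emit neighbor 6.
Step 7: leaves = {6,11}. Remove smallest leaf 6, emit neighbor 4.
Step 8: leaves = {4,11}. Remove smallest leaf 4, emit neighbor 5.
Step 9: leaves = {5,11}. Remove smallest leaf 5, emit neighbor 1.
Done: 2 vertices remain (1, 11). Sequence = [8 2 9 11 10 6 4 5 1]

Answer: 8 2 9 11 10 6 4 5 1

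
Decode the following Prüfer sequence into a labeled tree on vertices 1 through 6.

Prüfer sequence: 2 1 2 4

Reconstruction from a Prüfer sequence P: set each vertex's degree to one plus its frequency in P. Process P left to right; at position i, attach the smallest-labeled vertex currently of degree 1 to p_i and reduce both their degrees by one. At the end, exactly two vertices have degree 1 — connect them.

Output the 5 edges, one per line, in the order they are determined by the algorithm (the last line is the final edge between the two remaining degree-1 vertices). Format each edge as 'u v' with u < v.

Initial degrees: {1:2, 2:3, 3:1, 4:2, 5:1, 6:1}
Step 1: smallest deg-1 vertex = 3, p_1 = 2. Add edge {2,3}. Now deg[3]=0, deg[2]=2.
Step 2: smallest deg-1 vertex = 5, p_2 = 1. Add edge {1,5}. Now deg[5]=0, deg[1]=1.
Step 3: smallest deg-1 vertex = 1, p_3 = 2. Add edge {1,2}. Now deg[1]=0, deg[2]=1.
Step 4: smallest deg-1 vertex = 2, p_4 = 4. Add edge {2,4}. Now deg[2]=0, deg[4]=1.
Final: two remaining deg-1 vertices are 4, 6. Add edge {4,6}.

Answer: 2 3
1 5
1 2
2 4
4 6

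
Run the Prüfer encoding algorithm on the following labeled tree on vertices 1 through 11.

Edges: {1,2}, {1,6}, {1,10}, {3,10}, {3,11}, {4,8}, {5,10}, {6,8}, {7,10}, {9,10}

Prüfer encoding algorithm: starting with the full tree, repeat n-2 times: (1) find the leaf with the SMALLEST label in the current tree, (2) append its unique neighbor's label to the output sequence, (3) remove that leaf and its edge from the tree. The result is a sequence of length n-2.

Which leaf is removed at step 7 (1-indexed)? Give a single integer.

Step 1: current leaves = {2,4,5,7,9,11}. Remove leaf 2 (neighbor: 1).
Step 2: current leaves = {4,5,7,9,11}. Remove leaf 4 (neighbor: 8).
Step 3: current leaves = {5,7,8,9,11}. Remove leaf 5 (neighbor: 10).
Step 4: current leaves = {7,8,9,11}. Remove leaf 7 (neighbor: 10).
Step 5: current leaves = {8,9,11}. Remove leaf 8 (neighbor: 6).
Step 6: current leaves = {6,9,11}. Remove leaf 6 (neighbor: 1).
Step 7: current leaves = {1,9,11}. Remove leaf 1 (neighbor: 10).

Answer: 1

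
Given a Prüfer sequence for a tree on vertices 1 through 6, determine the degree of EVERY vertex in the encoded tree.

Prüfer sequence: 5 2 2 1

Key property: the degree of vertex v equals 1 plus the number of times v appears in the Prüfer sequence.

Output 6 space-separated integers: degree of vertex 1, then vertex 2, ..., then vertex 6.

Answer: 2 3 1 1 2 1

Derivation:
p_1 = 5: count[5] becomes 1
p_2 = 2: count[2] becomes 1
p_3 = 2: count[2] becomes 2
p_4 = 1: count[1] becomes 1
Degrees (1 + count): deg[1]=1+1=2, deg[2]=1+2=3, deg[3]=1+0=1, deg[4]=1+0=1, deg[5]=1+1=2, deg[6]=1+0=1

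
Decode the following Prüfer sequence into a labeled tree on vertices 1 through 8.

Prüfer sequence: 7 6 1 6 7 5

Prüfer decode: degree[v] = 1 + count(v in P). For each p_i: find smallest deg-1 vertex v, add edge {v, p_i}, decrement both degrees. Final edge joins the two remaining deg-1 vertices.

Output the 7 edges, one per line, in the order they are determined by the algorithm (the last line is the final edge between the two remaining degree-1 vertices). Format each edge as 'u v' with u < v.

Initial degrees: {1:2, 2:1, 3:1, 4:1, 5:2, 6:3, 7:3, 8:1}
Step 1: smallest deg-1 vertex = 2, p_1 = 7. Add edge {2,7}. Now deg[2]=0, deg[7]=2.
Step 2: smallest deg-1 vertex = 3, p_2 = 6. Add edge {3,6}. Now deg[3]=0, deg[6]=2.
Step 3: smallest deg-1 vertex = 4, p_3 = 1. Add edge {1,4}. Now deg[4]=0, deg[1]=1.
Step 4: smallest deg-1 vertex = 1, p_4 = 6. Add edge {1,6}. Now deg[1]=0, deg[6]=1.
Step 5: smallest deg-1 vertex = 6, p_5 = 7. Add edge {6,7}. Now deg[6]=0, deg[7]=1.
Step 6: smallest deg-1 vertex = 7, p_6 = 5. Add edge {5,7}. Now deg[7]=0, deg[5]=1.
Final: two remaining deg-1 vertices are 5, 8. Add edge {5,8}.

Answer: 2 7
3 6
1 4
1 6
6 7
5 7
5 8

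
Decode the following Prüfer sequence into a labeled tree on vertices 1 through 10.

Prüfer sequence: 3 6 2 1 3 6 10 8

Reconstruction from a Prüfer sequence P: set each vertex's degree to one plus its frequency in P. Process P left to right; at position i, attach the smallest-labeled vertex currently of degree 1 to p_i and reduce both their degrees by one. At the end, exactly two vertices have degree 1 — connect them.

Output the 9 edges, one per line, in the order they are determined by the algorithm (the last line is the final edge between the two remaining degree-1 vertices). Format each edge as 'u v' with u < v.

Answer: 3 4
5 6
2 7
1 2
1 3
3 6
6 10
8 9
8 10

Derivation:
Initial degrees: {1:2, 2:2, 3:3, 4:1, 5:1, 6:3, 7:1, 8:2, 9:1, 10:2}
Step 1: smallest deg-1 vertex = 4, p_1 = 3. Add edge {3,4}. Now deg[4]=0, deg[3]=2.
Step 2: smallest deg-1 vertex = 5, p_2 = 6. Add edge {5,6}. Now deg[5]=0, deg[6]=2.
Step 3: smallest deg-1 vertex = 7, p_3 = 2. Add edge {2,7}. Now deg[7]=0, deg[2]=1.
Step 4: smallest deg-1 vertex = 2, p_4 = 1. Add edge {1,2}. Now deg[2]=0, deg[1]=1.
Step 5: smallest deg-1 vertex = 1, p_5 = 3. Add edge {1,3}. Now deg[1]=0, deg[3]=1.
Step 6: smallest deg-1 vertex = 3, p_6 = 6. Add edge {3,6}. Now deg[3]=0, deg[6]=1.
Step 7: smallest deg-1 vertex = 6, p_7 = 10. Add edge {6,10}. Now deg[6]=0, deg[10]=1.
Step 8: smallest deg-1 vertex = 9, p_8 = 8. Add edge {8,9}. Now deg[9]=0, deg[8]=1.
Final: two remaining deg-1 vertices are 8, 10. Add edge {8,10}.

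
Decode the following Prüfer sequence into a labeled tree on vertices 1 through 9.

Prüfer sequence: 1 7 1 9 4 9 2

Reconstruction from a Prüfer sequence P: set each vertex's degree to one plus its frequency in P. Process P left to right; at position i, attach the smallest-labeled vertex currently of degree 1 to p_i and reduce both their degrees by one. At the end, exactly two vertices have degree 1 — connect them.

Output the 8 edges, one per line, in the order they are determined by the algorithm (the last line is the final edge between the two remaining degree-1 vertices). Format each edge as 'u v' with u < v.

Initial degrees: {1:3, 2:2, 3:1, 4:2, 5:1, 6:1, 7:2, 8:1, 9:3}
Step 1: smallest deg-1 vertex = 3, p_1 = 1. Add edge {1,3}. Now deg[3]=0, deg[1]=2.
Step 2: smallest deg-1 vertex = 5, p_2 = 7. Add edge {5,7}. Now deg[5]=0, deg[7]=1.
Step 3: smallest deg-1 vertex = 6, p_3 = 1. Add edge {1,6}. Now deg[6]=0, deg[1]=1.
Step 4: smallest deg-1 vertex = 1, p_4 = 9. Add edge {1,9}. Now deg[1]=0, deg[9]=2.
Step 5: smallest deg-1 vertex = 7, p_5 = 4. Add edge {4,7}. Now deg[7]=0, deg[4]=1.
Step 6: smallest deg-1 vertex = 4, p_6 = 9. Add edge {4,9}. Now deg[4]=0, deg[9]=1.
Step 7: smallest deg-1 vertex = 8, p_7 = 2. Add edge {2,8}. Now deg[8]=0, deg[2]=1.
Final: two remaining deg-1 vertices are 2, 9. Add edge {2,9}.

Answer: 1 3
5 7
1 6
1 9
4 7
4 9
2 8
2 9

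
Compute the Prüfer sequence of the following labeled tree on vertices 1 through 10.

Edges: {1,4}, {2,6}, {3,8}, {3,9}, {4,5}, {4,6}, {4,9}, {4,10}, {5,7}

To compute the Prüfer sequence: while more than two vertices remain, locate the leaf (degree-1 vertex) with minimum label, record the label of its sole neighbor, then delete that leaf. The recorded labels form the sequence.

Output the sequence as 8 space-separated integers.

Answer: 4 6 4 5 4 3 9 4

Derivation:
Step 1: leaves = {1,2,7,8,10}. Remove smallest leaf 1, emit neighbor 4.
Step 2: leaves = {2,7,8,10}. Remove smallest leaf 2, emit neighbor 6.
Step 3: leaves = {6,7,8,10}. Remove smallest leaf 6, emit neighbor 4.
Step 4: leaves = {7,8,10}. Remove smallest leaf 7, emit neighbor 5.
Step 5: leaves = {5,8,10}. Remove smallest leaf 5, emit neighbor 4.
Step 6: leaves = {8,10}. Remove smallest leaf 8, emit neighbor 3.
Step 7: leaves = {3,10}. Remove smallest leaf 3, emit neighbor 9.
Step 8: leaves = {9,10}. Remove smallest leaf 9, emit neighbor 4.
Done: 2 vertices remain (4, 10). Sequence = [4 6 4 5 4 3 9 4]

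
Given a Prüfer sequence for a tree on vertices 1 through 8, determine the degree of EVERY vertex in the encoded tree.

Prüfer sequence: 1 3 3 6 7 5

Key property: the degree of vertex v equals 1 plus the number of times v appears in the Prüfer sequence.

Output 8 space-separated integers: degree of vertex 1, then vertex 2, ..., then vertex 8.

p_1 = 1: count[1] becomes 1
p_2 = 3: count[3] becomes 1
p_3 = 3: count[3] becomes 2
p_4 = 6: count[6] becomes 1
p_5 = 7: count[7] becomes 1
p_6 = 5: count[5] becomes 1
Degrees (1 + count): deg[1]=1+1=2, deg[2]=1+0=1, deg[3]=1+2=3, deg[4]=1+0=1, deg[5]=1+1=2, deg[6]=1+1=2, deg[7]=1+1=2, deg[8]=1+0=1

Answer: 2 1 3 1 2 2 2 1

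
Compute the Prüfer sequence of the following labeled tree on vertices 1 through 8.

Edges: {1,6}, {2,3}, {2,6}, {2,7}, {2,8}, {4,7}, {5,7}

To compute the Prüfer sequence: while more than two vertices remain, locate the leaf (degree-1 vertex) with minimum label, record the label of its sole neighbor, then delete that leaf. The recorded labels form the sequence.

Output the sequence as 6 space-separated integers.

Answer: 6 2 7 7 2 2

Derivation:
Step 1: leaves = {1,3,4,5,8}. Remove smallest leaf 1, emit neighbor 6.
Step 2: leaves = {3,4,5,6,8}. Remove smallest leaf 3, emit neighbor 2.
Step 3: leaves = {4,5,6,8}. Remove smallest leaf 4, emit neighbor 7.
Step 4: leaves = {5,6,8}. Remove smallest leaf 5, emit neighbor 7.
Step 5: leaves = {6,7,8}. Remove smallest leaf 6, emit neighbor 2.
Step 6: leaves = {7,8}. Remove smallest leaf 7, emit neighbor 2.
Done: 2 vertices remain (2, 8). Sequence = [6 2 7 7 2 2]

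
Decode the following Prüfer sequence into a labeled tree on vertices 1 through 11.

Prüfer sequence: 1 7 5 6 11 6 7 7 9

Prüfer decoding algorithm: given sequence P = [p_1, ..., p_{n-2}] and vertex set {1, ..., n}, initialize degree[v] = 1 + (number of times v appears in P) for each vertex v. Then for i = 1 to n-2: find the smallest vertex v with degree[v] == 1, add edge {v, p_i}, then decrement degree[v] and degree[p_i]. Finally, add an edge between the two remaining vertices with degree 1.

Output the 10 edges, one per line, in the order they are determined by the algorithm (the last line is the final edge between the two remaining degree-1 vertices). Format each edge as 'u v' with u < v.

Initial degrees: {1:2, 2:1, 3:1, 4:1, 5:2, 6:3, 7:4, 8:1, 9:2, 10:1, 11:2}
Step 1: smallest deg-1 vertex = 2, p_1 = 1. Add edge {1,2}. Now deg[2]=0, deg[1]=1.
Step 2: smallest deg-1 vertex = 1, p_2 = 7. Add edge {1,7}. Now deg[1]=0, deg[7]=3.
Step 3: smallest deg-1 vertex = 3, p_3 = 5. Add edge {3,5}. Now deg[3]=0, deg[5]=1.
Step 4: smallest deg-1 vertex = 4, p_4 = 6. Add edge {4,6}. Now deg[4]=0, deg[6]=2.
Step 5: smallest deg-1 vertex = 5, p_5 = 11. Add edge {5,11}. Now deg[5]=0, deg[11]=1.
Step 6: smallest deg-1 vertex = 8, p_6 = 6. Add edge {6,8}. Now deg[8]=0, deg[6]=1.
Step 7: smallest deg-1 vertex = 6, p_7 = 7. Add edge {6,7}. Now deg[6]=0, deg[7]=2.
Step 8: smallest deg-1 vertex = 10, p_8 = 7. Add edge {7,10}. Now deg[10]=0, deg[7]=1.
Step 9: smallest deg-1 vertex = 7, p_9 = 9. Add edge {7,9}. Now deg[7]=0, deg[9]=1.
Final: two remaining deg-1 vertices are 9, 11. Add edge {9,11}.

Answer: 1 2
1 7
3 5
4 6
5 11
6 8
6 7
7 10
7 9
9 11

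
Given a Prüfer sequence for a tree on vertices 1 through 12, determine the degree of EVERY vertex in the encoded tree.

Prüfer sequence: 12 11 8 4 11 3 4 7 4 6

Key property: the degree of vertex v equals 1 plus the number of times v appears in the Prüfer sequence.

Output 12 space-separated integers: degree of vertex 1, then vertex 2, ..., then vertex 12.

Answer: 1 1 2 4 1 2 2 2 1 1 3 2

Derivation:
p_1 = 12: count[12] becomes 1
p_2 = 11: count[11] becomes 1
p_3 = 8: count[8] becomes 1
p_4 = 4: count[4] becomes 1
p_5 = 11: count[11] becomes 2
p_6 = 3: count[3] becomes 1
p_7 = 4: count[4] becomes 2
p_8 = 7: count[7] becomes 1
p_9 = 4: count[4] becomes 3
p_10 = 6: count[6] becomes 1
Degrees (1 + count): deg[1]=1+0=1, deg[2]=1+0=1, deg[3]=1+1=2, deg[4]=1+3=4, deg[5]=1+0=1, deg[6]=1+1=2, deg[7]=1+1=2, deg[8]=1+1=2, deg[9]=1+0=1, deg[10]=1+0=1, deg[11]=1+2=3, deg[12]=1+1=2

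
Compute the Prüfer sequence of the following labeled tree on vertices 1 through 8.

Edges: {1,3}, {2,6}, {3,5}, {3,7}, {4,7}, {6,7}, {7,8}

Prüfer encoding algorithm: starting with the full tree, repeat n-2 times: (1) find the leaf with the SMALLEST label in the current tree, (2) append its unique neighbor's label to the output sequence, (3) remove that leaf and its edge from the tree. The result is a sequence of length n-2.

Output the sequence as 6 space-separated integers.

Step 1: leaves = {1,2,4,5,8}. Remove smallest leaf 1, emit neighbor 3.
Step 2: leaves = {2,4,5,8}. Remove smallest leaf 2, emit neighbor 6.
Step 3: leaves = {4,5,6,8}. Remove smallest leaf 4, emit neighbor 7.
Step 4: leaves = {5,6,8}. Remove smallest leaf 5, emit neighbor 3.
Step 5: leaves = {3,6,8}. Remove smallest leaf 3, emit neighbor 7.
Step 6: leaves = {6,8}. Remove smallest leaf 6, emit neighbor 7.
Done: 2 vertices remain (7, 8). Sequence = [3 6 7 3 7 7]

Answer: 3 6 7 3 7 7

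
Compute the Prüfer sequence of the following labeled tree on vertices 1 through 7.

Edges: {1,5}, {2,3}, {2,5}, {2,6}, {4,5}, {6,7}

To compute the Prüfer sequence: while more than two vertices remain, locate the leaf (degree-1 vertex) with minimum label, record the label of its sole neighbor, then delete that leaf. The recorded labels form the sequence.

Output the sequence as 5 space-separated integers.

Step 1: leaves = {1,3,4,7}. Remove smallest leaf 1, emit neighbor 5.
Step 2: leaves = {3,4,7}. Remove smallest leaf 3, emit neighbor 2.
Step 3: leaves = {4,7}. Remove smallest leaf 4, emit neighbor 5.
Step 4: leaves = {5,7}. Remove smallest leaf 5, emit neighbor 2.
Step 5: leaves = {2,7}. Remove smallest leaf 2, emit neighbor 6.
Done: 2 vertices remain (6, 7). Sequence = [5 2 5 2 6]

Answer: 5 2 5 2 6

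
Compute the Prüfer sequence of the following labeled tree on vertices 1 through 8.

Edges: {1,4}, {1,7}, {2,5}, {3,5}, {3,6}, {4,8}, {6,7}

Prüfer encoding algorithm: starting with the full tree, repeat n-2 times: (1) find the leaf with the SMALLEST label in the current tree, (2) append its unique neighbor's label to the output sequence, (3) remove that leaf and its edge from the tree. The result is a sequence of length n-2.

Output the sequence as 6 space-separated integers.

Answer: 5 3 6 7 1 4

Derivation:
Step 1: leaves = {2,8}. Remove smallest leaf 2, emit neighbor 5.
Step 2: leaves = {5,8}. Remove smallest leaf 5, emit neighbor 3.
Step 3: leaves = {3,8}. Remove smallest leaf 3, emit neighbor 6.
Step 4: leaves = {6,8}. Remove smallest leaf 6, emit neighbor 7.
Step 5: leaves = {7,8}. Remove smallest leaf 7, emit neighbor 1.
Step 6: leaves = {1,8}. Remove smallest leaf 1, emit neighbor 4.
Done: 2 vertices remain (4, 8). Sequence = [5 3 6 7 1 4]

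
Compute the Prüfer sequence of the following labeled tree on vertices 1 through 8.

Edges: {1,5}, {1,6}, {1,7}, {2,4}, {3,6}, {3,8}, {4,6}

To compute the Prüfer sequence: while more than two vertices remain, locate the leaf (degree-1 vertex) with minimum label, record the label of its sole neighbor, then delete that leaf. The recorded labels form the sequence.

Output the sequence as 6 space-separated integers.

Answer: 4 6 1 1 6 3

Derivation:
Step 1: leaves = {2,5,7,8}. Remove smallest leaf 2, emit neighbor 4.
Step 2: leaves = {4,5,7,8}. Remove smallest leaf 4, emit neighbor 6.
Step 3: leaves = {5,7,8}. Remove smallest leaf 5, emit neighbor 1.
Step 4: leaves = {7,8}. Remove smallest leaf 7, emit neighbor 1.
Step 5: leaves = {1,8}. Remove smallest leaf 1, emit neighbor 6.
Step 6: leaves = {6,8}. Remove smallest leaf 6, emit neighbor 3.
Done: 2 vertices remain (3, 8). Sequence = [4 6 1 1 6 3]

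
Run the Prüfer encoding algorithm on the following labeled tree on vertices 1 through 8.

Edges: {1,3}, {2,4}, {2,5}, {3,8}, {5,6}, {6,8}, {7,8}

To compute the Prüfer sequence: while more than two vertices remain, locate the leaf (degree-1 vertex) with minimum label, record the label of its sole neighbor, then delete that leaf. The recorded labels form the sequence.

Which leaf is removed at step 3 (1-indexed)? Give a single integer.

Answer: 4

Derivation:
Step 1: current leaves = {1,4,7}. Remove leaf 1 (neighbor: 3).
Step 2: current leaves = {3,4,7}. Remove leaf 3 (neighbor: 8).
Step 3: current leaves = {4,7}. Remove leaf 4 (neighbor: 2).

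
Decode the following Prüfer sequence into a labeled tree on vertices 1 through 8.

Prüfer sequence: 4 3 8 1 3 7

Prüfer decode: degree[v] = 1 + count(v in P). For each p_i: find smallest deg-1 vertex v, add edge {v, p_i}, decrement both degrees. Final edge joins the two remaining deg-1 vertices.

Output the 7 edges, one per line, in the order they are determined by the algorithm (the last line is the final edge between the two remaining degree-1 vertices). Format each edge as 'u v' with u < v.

Answer: 2 4
3 4
5 8
1 6
1 3
3 7
7 8

Derivation:
Initial degrees: {1:2, 2:1, 3:3, 4:2, 5:1, 6:1, 7:2, 8:2}
Step 1: smallest deg-1 vertex = 2, p_1 = 4. Add edge {2,4}. Now deg[2]=0, deg[4]=1.
Step 2: smallest deg-1 vertex = 4, p_2 = 3. Add edge {3,4}. Now deg[4]=0, deg[3]=2.
Step 3: smallest deg-1 vertex = 5, p_3 = 8. Add edge {5,8}. Now deg[5]=0, deg[8]=1.
Step 4: smallest deg-1 vertex = 6, p_4 = 1. Add edge {1,6}. Now deg[6]=0, deg[1]=1.
Step 5: smallest deg-1 vertex = 1, p_5 = 3. Add edge {1,3}. Now deg[1]=0, deg[3]=1.
Step 6: smallest deg-1 vertex = 3, p_6 = 7. Add edge {3,7}. Now deg[3]=0, deg[7]=1.
Final: two remaining deg-1 vertices are 7, 8. Add edge {7,8}.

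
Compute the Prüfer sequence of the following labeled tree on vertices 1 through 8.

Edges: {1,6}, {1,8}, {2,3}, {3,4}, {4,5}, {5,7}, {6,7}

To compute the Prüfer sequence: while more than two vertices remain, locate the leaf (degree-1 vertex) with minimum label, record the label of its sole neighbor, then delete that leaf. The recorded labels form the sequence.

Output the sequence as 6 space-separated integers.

Step 1: leaves = {2,8}. Remove smallest leaf 2, emit neighbor 3.
Step 2: leaves = {3,8}. Remove smallest leaf 3, emit neighbor 4.
Step 3: leaves = {4,8}. Remove smallest leaf 4, emit neighbor 5.
Step 4: leaves = {5,8}. Remove smallest leaf 5, emit neighbor 7.
Step 5: leaves = {7,8}. Remove smallest leaf 7, emit neighbor 6.
Step 6: leaves = {6,8}. Remove smallest leaf 6, emit neighbor 1.
Done: 2 vertices remain (1, 8). Sequence = [3 4 5 7 6 1]

Answer: 3 4 5 7 6 1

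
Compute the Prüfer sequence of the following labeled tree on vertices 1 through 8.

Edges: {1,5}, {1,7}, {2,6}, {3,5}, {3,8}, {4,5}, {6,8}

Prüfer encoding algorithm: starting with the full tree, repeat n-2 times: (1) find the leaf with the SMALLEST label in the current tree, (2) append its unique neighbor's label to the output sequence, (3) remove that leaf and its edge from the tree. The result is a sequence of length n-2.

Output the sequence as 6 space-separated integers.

Answer: 6 5 8 1 5 3

Derivation:
Step 1: leaves = {2,4,7}. Remove smallest leaf 2, emit neighbor 6.
Step 2: leaves = {4,6,7}. Remove smallest leaf 4, emit neighbor 5.
Step 3: leaves = {6,7}. Remove smallest leaf 6, emit neighbor 8.
Step 4: leaves = {7,8}. Remove smallest leaf 7, emit neighbor 1.
Step 5: leaves = {1,8}. Remove smallest leaf 1, emit neighbor 5.
Step 6: leaves = {5,8}. Remove smallest leaf 5, emit neighbor 3.
Done: 2 vertices remain (3, 8). Sequence = [6 5 8 1 5 3]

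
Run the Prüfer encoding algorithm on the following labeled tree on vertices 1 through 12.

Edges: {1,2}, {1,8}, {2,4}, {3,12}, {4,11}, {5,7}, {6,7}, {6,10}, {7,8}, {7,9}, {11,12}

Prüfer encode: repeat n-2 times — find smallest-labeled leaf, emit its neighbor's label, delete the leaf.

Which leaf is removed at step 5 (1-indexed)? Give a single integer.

Answer: 6

Derivation:
Step 1: current leaves = {3,5,9,10}. Remove leaf 3 (neighbor: 12).
Step 2: current leaves = {5,9,10,12}. Remove leaf 5 (neighbor: 7).
Step 3: current leaves = {9,10,12}. Remove leaf 9 (neighbor: 7).
Step 4: current leaves = {10,12}. Remove leaf 10 (neighbor: 6).
Step 5: current leaves = {6,12}. Remove leaf 6 (neighbor: 7).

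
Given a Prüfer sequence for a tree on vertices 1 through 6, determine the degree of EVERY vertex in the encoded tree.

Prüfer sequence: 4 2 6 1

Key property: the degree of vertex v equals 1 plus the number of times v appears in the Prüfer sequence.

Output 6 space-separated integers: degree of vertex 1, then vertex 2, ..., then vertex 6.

p_1 = 4: count[4] becomes 1
p_2 = 2: count[2] becomes 1
p_3 = 6: count[6] becomes 1
p_4 = 1: count[1] becomes 1
Degrees (1 + count): deg[1]=1+1=2, deg[2]=1+1=2, deg[3]=1+0=1, deg[4]=1+1=2, deg[5]=1+0=1, deg[6]=1+1=2

Answer: 2 2 1 2 1 2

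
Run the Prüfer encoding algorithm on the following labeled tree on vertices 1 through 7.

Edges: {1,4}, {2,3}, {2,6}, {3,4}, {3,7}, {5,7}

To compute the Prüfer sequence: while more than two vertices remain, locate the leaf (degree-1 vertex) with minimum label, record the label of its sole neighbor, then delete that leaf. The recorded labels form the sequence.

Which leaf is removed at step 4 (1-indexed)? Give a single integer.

Step 1: current leaves = {1,5,6}. Remove leaf 1 (neighbor: 4).
Step 2: current leaves = {4,5,6}. Remove leaf 4 (neighbor: 3).
Step 3: current leaves = {5,6}. Remove leaf 5 (neighbor: 7).
Step 4: current leaves = {6,7}. Remove leaf 6 (neighbor: 2).

Answer: 6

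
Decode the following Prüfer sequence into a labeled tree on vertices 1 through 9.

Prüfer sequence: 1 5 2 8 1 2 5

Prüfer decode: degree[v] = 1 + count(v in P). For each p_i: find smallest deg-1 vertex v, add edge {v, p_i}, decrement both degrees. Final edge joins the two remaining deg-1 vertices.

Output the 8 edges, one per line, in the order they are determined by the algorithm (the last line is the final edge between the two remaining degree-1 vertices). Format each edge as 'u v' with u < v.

Answer: 1 3
4 5
2 6
7 8
1 8
1 2
2 5
5 9

Derivation:
Initial degrees: {1:3, 2:3, 3:1, 4:1, 5:3, 6:1, 7:1, 8:2, 9:1}
Step 1: smallest deg-1 vertex = 3, p_1 = 1. Add edge {1,3}. Now deg[3]=0, deg[1]=2.
Step 2: smallest deg-1 vertex = 4, p_2 = 5. Add edge {4,5}. Now deg[4]=0, deg[5]=2.
Step 3: smallest deg-1 vertex = 6, p_3 = 2. Add edge {2,6}. Now deg[6]=0, deg[2]=2.
Step 4: smallest deg-1 vertex = 7, p_4 = 8. Add edge {7,8}. Now deg[7]=0, deg[8]=1.
Step 5: smallest deg-1 vertex = 8, p_5 = 1. Add edge {1,8}. Now deg[8]=0, deg[1]=1.
Step 6: smallest deg-1 vertex = 1, p_6 = 2. Add edge {1,2}. Now deg[1]=0, deg[2]=1.
Step 7: smallest deg-1 vertex = 2, p_7 = 5. Add edge {2,5}. Now deg[2]=0, deg[5]=1.
Final: two remaining deg-1 vertices are 5, 9. Add edge {5,9}.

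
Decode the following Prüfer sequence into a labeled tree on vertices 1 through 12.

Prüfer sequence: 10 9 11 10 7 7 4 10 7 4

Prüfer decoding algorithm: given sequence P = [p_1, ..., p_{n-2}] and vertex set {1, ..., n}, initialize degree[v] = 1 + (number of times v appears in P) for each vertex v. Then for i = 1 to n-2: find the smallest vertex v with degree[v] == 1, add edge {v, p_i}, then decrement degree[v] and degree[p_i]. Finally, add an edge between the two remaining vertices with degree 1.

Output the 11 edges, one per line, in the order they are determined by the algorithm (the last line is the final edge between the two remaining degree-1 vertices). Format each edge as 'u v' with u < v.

Answer: 1 10
2 9
3 11
5 10
6 7
7 8
4 9
10 11
7 10
4 7
4 12

Derivation:
Initial degrees: {1:1, 2:1, 3:1, 4:3, 5:1, 6:1, 7:4, 8:1, 9:2, 10:4, 11:2, 12:1}
Step 1: smallest deg-1 vertex = 1, p_1 = 10. Add edge {1,10}. Now deg[1]=0, deg[10]=3.
Step 2: smallest deg-1 vertex = 2, p_2 = 9. Add edge {2,9}. Now deg[2]=0, deg[9]=1.
Step 3: smallest deg-1 vertex = 3, p_3 = 11. Add edge {3,11}. Now deg[3]=0, deg[11]=1.
Step 4: smallest deg-1 vertex = 5, p_4 = 10. Add edge {5,10}. Now deg[5]=0, deg[10]=2.
Step 5: smallest deg-1 vertex = 6, p_5 = 7. Add edge {6,7}. Now deg[6]=0, deg[7]=3.
Step 6: smallest deg-1 vertex = 8, p_6 = 7. Add edge {7,8}. Now deg[8]=0, deg[7]=2.
Step 7: smallest deg-1 vertex = 9, p_7 = 4. Add edge {4,9}. Now deg[9]=0, deg[4]=2.
Step 8: smallest deg-1 vertex = 11, p_8 = 10. Add edge {10,11}. Now deg[11]=0, deg[10]=1.
Step 9: smallest deg-1 vertex = 10, p_9 = 7. Add edge {7,10}. Now deg[10]=0, deg[7]=1.
Step 10: smallest deg-1 vertex = 7, p_10 = 4. Add edge {4,7}. Now deg[7]=0, deg[4]=1.
Final: two remaining deg-1 vertices are 4, 12. Add edge {4,12}.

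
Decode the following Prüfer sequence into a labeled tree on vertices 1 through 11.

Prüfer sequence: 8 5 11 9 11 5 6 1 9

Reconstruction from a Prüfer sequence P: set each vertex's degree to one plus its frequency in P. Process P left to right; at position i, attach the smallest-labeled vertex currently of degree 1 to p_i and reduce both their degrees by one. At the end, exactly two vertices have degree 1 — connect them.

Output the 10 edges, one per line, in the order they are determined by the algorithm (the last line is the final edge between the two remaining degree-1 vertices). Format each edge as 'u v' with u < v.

Answer: 2 8
3 5
4 11
7 9
8 11
5 10
5 6
1 6
1 9
9 11

Derivation:
Initial degrees: {1:2, 2:1, 3:1, 4:1, 5:3, 6:2, 7:1, 8:2, 9:3, 10:1, 11:3}
Step 1: smallest deg-1 vertex = 2, p_1 = 8. Add edge {2,8}. Now deg[2]=0, deg[8]=1.
Step 2: smallest deg-1 vertex = 3, p_2 = 5. Add edge {3,5}. Now deg[3]=0, deg[5]=2.
Step 3: smallest deg-1 vertex = 4, p_3 = 11. Add edge {4,11}. Now deg[4]=0, deg[11]=2.
Step 4: smallest deg-1 vertex = 7, p_4 = 9. Add edge {7,9}. Now deg[7]=0, deg[9]=2.
Step 5: smallest deg-1 vertex = 8, p_5 = 11. Add edge {8,11}. Now deg[8]=0, deg[11]=1.
Step 6: smallest deg-1 vertex = 10, p_6 = 5. Add edge {5,10}. Now deg[10]=0, deg[5]=1.
Step 7: smallest deg-1 vertex = 5, p_7 = 6. Add edge {5,6}. Now deg[5]=0, deg[6]=1.
Step 8: smallest deg-1 vertex = 6, p_8 = 1. Add edge {1,6}. Now deg[6]=0, deg[1]=1.
Step 9: smallest deg-1 vertex = 1, p_9 = 9. Add edge {1,9}. Now deg[1]=0, deg[9]=1.
Final: two remaining deg-1 vertices are 9, 11. Add edge {9,11}.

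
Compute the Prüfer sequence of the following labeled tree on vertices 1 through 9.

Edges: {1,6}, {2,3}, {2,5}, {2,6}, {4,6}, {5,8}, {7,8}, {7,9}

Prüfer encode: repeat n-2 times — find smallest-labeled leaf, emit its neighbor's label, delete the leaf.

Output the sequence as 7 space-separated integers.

Step 1: leaves = {1,3,4,9}. Remove smallest leaf 1, emit neighbor 6.
Step 2: leaves = {3,4,9}. Remove smallest leaf 3, emit neighbor 2.
Step 3: leaves = {4,9}. Remove smallest leaf 4, emit neighbor 6.
Step 4: leaves = {6,9}. Remove smallest leaf 6, emit neighbor 2.
Step 5: leaves = {2,9}. Remove smallest leaf 2, emit neighbor 5.
Step 6: leaves = {5,9}. Remove smallest leaf 5, emit neighbor 8.
Step 7: leaves = {8,9}. Remove smallest leaf 8, emit neighbor 7.
Done: 2 vertices remain (7, 9). Sequence = [6 2 6 2 5 8 7]

Answer: 6 2 6 2 5 8 7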